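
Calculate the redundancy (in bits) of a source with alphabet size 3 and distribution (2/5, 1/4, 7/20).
0.0261 bits

Redundancy measures how far a source is from maximum entropy:
R = H_max - H(X)

Maximum entropy for 3 symbols: H_max = log_2(3) = 1.5850 bits
Actual entropy: H(X) = 1.5589 bits
Redundancy: R = 1.5850 - 1.5589 = 0.0261 bits

This redundancy represents potential for compression: the source could be compressed by 0.0261 bits per symbol.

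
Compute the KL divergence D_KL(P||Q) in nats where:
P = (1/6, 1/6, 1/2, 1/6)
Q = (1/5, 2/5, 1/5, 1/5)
0.2515 nats

KL divergence: D_KL(P||Q) = Σ p(x) log(p(x)/q(x))

Computing term by term:
  x=0: 1/6 × log_e[(1/6)/(1/5)] = 1/6 × -0.1823 = -0.0304
  x=1: 1/6 × log_e[(1/6)/(2/5)] = 1/6 × -0.8755 = -0.1459
  x=2: 1/2 × log_e[(1/2)/(1/5)] = 1/2 × 0.9163 = 0.4581
  x=3: 1/6 × log_e[(1/6)/(1/5)] = 1/6 × -0.1823 = -0.0304

D_KL(P||Q) = 0.2515 nats

Note: KL divergence is always non-negative and equals 0 iff P = Q.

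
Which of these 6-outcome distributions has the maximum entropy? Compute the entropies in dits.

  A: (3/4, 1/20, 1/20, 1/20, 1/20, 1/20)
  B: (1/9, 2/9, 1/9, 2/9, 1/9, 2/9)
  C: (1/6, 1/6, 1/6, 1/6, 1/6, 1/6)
C

For a discrete distribution over n outcomes, entropy is maximized by the uniform distribution.

Computing entropies:
H(A) = 0.4190 dits
H(B) = 0.7536 dits
H(C) = 0.7782 dits

The uniform distribution (where all probabilities equal 1/6) achieves the maximum entropy of log_10(6) = 0.7782 dits.

Distribution C has the highest entropy.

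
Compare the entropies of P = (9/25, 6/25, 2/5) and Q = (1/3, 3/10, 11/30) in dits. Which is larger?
Q

Computing entropies in dits:
H(P) = 0.4677
H(Q) = 0.4757

Distribution Q has higher entropy.

Intuition: The distribution closer to uniform (more spread out) has higher entropy.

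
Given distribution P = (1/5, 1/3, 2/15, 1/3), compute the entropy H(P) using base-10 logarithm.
0.5745 dits

Shannon entropy is H(X) = -Σ p(x) log p(x).

For P = (1/5, 1/3, 2/15, 1/3):
H = -1/5 × log_10(1/5) -1/3 × log_10(1/3) -2/15 × log_10(2/15) -1/3 × log_10(1/3)
H = 0.5745 dits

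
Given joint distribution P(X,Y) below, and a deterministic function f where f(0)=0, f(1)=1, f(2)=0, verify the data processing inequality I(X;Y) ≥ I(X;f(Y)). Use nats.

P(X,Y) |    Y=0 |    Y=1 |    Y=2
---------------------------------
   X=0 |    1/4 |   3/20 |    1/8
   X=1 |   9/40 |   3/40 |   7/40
I(X;Y) = 0.0163, I(X;f(Y)) = 0.0119, inequality holds: 0.0163 ≥ 0.0119

Data Processing Inequality: For any Markov chain X → Y → Z, we have I(X;Y) ≥ I(X;Z).

Here Z = f(Y) is a deterministic function of Y, forming X → Y → Z.

Original I(X;Y) = 0.0163 nats

After applying f:
P(X,Z) where Z=f(Y):
- P(X,Z=0) = P(X,Y=0) + P(X,Y=2)
- P(X,Z=1) = P(X,Y=1)

I(X;Z) = I(X;f(Y)) = 0.0119 nats

Verification: 0.0163 ≥ 0.0119 ✓

Information cannot be created by processing; the function f can only lose information about X.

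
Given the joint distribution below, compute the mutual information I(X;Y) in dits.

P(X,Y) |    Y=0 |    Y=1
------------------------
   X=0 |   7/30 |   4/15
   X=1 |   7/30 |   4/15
0.0000 dits

Mutual information: I(X;Y) = H(X) + H(Y) - H(X,Y)

Marginals:
P(X) = (1/2, 1/2), H(X) = 0.3010 dits
P(Y) = (7/15, 8/15), H(Y) = 0.3001 dits

Joint entropy: H(X,Y) = 0.6011 dits

I(X;Y) = 0.3010 + 0.3001 - 0.6011 = 0.0000 dits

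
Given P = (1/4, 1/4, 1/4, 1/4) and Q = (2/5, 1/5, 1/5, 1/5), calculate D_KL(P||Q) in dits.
0.0217 dits

KL divergence: D_KL(P||Q) = Σ p(x) log(p(x)/q(x))

Computing term by term:
  x=0: 1/4 × log_10[(1/4)/(2/5)] = 1/4 × -0.2041 = -0.0510
  x=1: 1/4 × log_10[(1/4)/(1/5)] = 1/4 × 0.0969 = 0.0242
  x=2: 1/4 × log_10[(1/4)/(1/5)] = 1/4 × 0.0969 = 0.0242
  x=3: 1/4 × log_10[(1/4)/(1/5)] = 1/4 × 0.0969 = 0.0242

D_KL(P||Q) = 0.0217 dits

Note: KL divergence is always non-negative and equals 0 iff P = Q.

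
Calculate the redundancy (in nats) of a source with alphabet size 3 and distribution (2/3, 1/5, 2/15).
0.2378 nats

Redundancy measures how far a source is from maximum entropy:
R = H_max - H(X)

Maximum entropy for 3 symbols: H_max = log_e(3) = 1.0986 nats
Actual entropy: H(X) = 0.8609 nats
Redundancy: R = 1.0986 - 0.8609 = 0.2378 nats

This redundancy represents potential for compression: the source could be compressed by 0.2378 nats per symbol.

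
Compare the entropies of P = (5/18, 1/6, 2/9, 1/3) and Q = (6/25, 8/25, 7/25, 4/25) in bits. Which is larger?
Q

Computing entropies in bits:
H(P) = 1.9547
H(Q) = 1.9574

Distribution Q has higher entropy.

Intuition: The distribution closer to uniform (more spread out) has higher entropy.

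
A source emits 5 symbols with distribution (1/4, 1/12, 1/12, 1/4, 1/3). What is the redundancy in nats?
0.1359 nats

Redundancy measures how far a source is from maximum entropy:
R = H_max - H(X)

Maximum entropy for 5 symbols: H_max = log_e(5) = 1.6094 nats
Actual entropy: H(X) = 1.4735 nats
Redundancy: R = 1.6094 - 1.4735 = 0.1359 nats

This redundancy represents potential for compression: the source could be compressed by 0.1359 nats per symbol.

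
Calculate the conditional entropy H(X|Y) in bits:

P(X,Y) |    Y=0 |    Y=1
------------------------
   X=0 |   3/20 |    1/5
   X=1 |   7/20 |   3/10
0.9261 bits

Using the chain rule: H(X|Y) = H(X,Y) - H(Y)

First, compute H(X,Y) = 1.9261 bits

Marginal P(Y) = (1/2, 1/2)
H(Y) = 1.0000 bits

H(X|Y) = H(X,Y) - H(Y) = 1.9261 - 1.0000 = 0.9261 bits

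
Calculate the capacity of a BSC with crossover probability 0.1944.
0.2894 bits

For a binary symmetric channel (BSC) with error probability p:
Capacity C = 1 - H(p) bits per symbol

where H(p) = -p log₂(p) - (1-p) log₂(1-p) is the binary entropy function.

H(0.1944) = 0.7106 bits
C = 1 - 0.7106 = 0.2894 bits per symbol

This means we can reliably transmit up to 0.2894 bits of information per channel use.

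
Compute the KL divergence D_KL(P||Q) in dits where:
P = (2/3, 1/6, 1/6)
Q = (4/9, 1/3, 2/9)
0.0464 dits

KL divergence: D_KL(P||Q) = Σ p(x) log(p(x)/q(x))

Computing term by term:
  x=0: 2/3 × log_10[(2/3)/(4/9)] = 2/3 × 0.1761 = 0.1174
  x=1: 1/6 × log_10[(1/6)/(1/3)] = 1/6 × -0.3010 = -0.0502
  x=2: 1/6 × log_10[(1/6)/(2/9)] = 1/6 × -0.1249 = -0.0208

D_KL(P||Q) = 0.0464 dits

Note: KL divergence is always non-negative and equals 0 iff P = Q.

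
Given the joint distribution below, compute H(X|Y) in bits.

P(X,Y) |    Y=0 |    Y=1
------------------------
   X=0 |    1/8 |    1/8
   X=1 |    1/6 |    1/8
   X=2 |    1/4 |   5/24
1.5323 bits

Using the chain rule: H(X|Y) = H(X,Y) - H(Y)

First, compute H(X,Y) = 2.5273 bits

Marginal P(Y) = (13/24, 11/24)
H(Y) = 0.9950 bits

H(X|Y) = H(X,Y) - H(Y) = 2.5273 - 0.9950 = 1.5323 bits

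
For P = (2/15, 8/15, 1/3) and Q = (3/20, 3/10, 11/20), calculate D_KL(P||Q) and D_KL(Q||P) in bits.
D_KL(P||Q) = 0.1792, D_KL(Q||P) = 0.1738

KL divergence is not symmetric: D_KL(P||Q) ≠ D_KL(Q||P) in general.

D_KL(P||Q) = 0.1792 bits
D_KL(Q||P) = 0.1738 bits

No, they are not equal!

This asymmetry is why KL divergence is not a true distance metric.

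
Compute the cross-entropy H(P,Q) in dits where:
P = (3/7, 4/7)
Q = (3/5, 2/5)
0.3225 dits

Cross-entropy: H(P,Q) = -Σ p(x) log q(x)

Alternatively: H(P,Q) = H(P) + D_KL(P||Q)
H(P) = 0.2966 dits
D_KL(P||Q) = 0.0259 dits

H(P,Q) = 0.2966 + 0.0259 = 0.3225 dits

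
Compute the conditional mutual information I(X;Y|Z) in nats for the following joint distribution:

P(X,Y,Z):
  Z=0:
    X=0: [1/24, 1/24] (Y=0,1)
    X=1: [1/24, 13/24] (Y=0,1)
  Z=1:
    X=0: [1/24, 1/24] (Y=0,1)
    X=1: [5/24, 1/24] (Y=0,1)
0.0604 nats

Conditional mutual information: I(X;Y|Z) = H(X|Z) + H(Y|Z) - H(X,Y|Z)

H(Z) = 0.6365
H(X,Z) = 1.0751 → H(X|Z) = 0.4386
H(Y,Z) = 1.0751 → H(Y|Z) = 0.4386
H(X,Y,Z) = 1.4534 → H(X,Y|Z) = 0.8169

I(X;Y|Z) = 0.4386 + 0.4386 - 0.8169 = 0.0604 nats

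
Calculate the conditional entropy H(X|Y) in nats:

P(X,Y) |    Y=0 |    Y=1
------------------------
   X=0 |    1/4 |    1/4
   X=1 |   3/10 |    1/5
0.6881 nats

Using the chain rule: H(X|Y) = H(X,Y) - H(Y)

First, compute H(X,Y) = 1.3762 nats

Marginal P(Y) = (11/20, 9/20)
H(Y) = 0.6881 nats

H(X|Y) = H(X,Y) - H(Y) = 1.3762 - 0.6881 = 0.6881 nats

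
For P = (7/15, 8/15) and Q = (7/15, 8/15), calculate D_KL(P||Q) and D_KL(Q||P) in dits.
D_KL(P||Q) = 0.0000, D_KL(Q||P) = 0.0000

KL divergence is not symmetric: D_KL(P||Q) ≠ D_KL(Q||P) in general.

D_KL(P||Q) = 0.0000 dits
D_KL(Q||P) = 0.0000 dits

In this case they happen to be equal (to 4 decimal places).

This asymmetry is why KL divergence is not a true distance metric.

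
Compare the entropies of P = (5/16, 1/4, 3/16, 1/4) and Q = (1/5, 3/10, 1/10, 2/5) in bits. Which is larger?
P

Computing entropies in bits:
H(P) = 1.9772
H(Q) = 1.8464

Distribution P has higher entropy.

Intuition: The distribution closer to uniform (more spread out) has higher entropy.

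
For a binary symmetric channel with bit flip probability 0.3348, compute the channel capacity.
0.0802 bits

For a binary symmetric channel (BSC) with error probability p:
Capacity C = 1 - H(p) bits per symbol

where H(p) = -p log₂(p) - (1-p) log₂(1-p) is the binary entropy function.

H(0.3348) = 0.9198 bits
C = 1 - 0.9198 = 0.0802 bits per symbol

This means we can reliably transmit up to 0.0802 bits of information per channel use.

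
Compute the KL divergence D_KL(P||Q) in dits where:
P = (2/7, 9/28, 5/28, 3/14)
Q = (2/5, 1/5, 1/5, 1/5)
0.0221 dits

KL divergence: D_KL(P||Q) = Σ p(x) log(p(x)/q(x))

Computing term by term:
  x=0: 2/7 × log_10[(2/7)/(2/5)] = 2/7 × -0.1461 = -0.0418
  x=1: 9/28 × log_10[(9/28)/(1/5)] = 9/28 × 0.2061 = 0.0662
  x=2: 5/28 × log_10[(5/28)/(1/5)] = 5/28 × -0.0492 = -0.0088
  x=3: 3/14 × log_10[(3/14)/(1/5)] = 3/14 × 0.0300 = 0.0064

D_KL(P||Q) = 0.0221 dits

Note: KL divergence is always non-negative and equals 0 iff P = Q.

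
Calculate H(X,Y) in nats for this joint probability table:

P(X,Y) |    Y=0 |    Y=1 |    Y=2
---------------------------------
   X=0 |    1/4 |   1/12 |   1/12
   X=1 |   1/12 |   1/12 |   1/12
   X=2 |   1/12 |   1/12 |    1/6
2.0947 nats

Joint entropy is H(X,Y) = -Σ_{x,y} p(x,y) log p(x,y).

Summing over all non-zero entries:
H(X,Y) = -[1/4·log_e(1/4) + 1/12·log_e(1/12) + 1/12·log_e(1/12) + 1/12·log_e(1/12) + 1/12·log_e(1/12) + 1/12·log_e(1/12) + 1/12·log_e(1/12) + 1/12·log_e(1/12) + 1/6·log_e(1/6)]
H(X,Y) = 2.0947 nats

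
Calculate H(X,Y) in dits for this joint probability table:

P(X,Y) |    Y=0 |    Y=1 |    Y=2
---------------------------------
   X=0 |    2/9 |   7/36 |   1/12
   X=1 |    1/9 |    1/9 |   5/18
0.7400 dits

Joint entropy is H(X,Y) = -Σ_{x,y} p(x,y) log p(x,y).

Summing over all non-zero entries:
H(X,Y) = -[2/9·log_10(2/9) + 7/36·log_10(7/36) + 1/12·log_10(1/12) + 1/9·log_10(1/9) + 1/9·log_10(1/9) + 5/18·log_10(5/18)]
H(X,Y) = 0.7400 dits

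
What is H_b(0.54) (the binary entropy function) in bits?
0.9954 bits

The binary entropy function is:
H(p) = -p log(p) - (1-p) log(1-p)

H(0.54) = -0.54 × log_2(0.54) - 0.46 × log_2(0.46)
H(0.54) = 0.9954 bits

Note: Binary entropy is maximized at p=0.5 (H=1 bit) and minimized at p=0 or p=1 (H=0).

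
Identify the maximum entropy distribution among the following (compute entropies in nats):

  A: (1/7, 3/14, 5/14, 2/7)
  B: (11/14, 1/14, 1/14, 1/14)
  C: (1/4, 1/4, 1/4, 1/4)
C

For a discrete distribution over n outcomes, entropy is maximized by the uniform distribution.

Computing entropies:
H(A) = 1.3337 nats
H(B) = 0.7550 nats
H(C) = 1.3863 nats

The uniform distribution (where all probabilities equal 1/4) achieves the maximum entropy of log_e(4) = 1.3863 nats.

Distribution C has the highest entropy.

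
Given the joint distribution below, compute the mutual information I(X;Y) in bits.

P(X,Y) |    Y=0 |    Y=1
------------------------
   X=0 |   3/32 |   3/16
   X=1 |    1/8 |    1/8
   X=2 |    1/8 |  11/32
0.0279 bits

Mutual information: I(X;Y) = H(X) + H(Y) - H(X,Y)

Marginals:
P(X) = (9/32, 1/4, 15/32), H(X) = 1.5271 bits
P(Y) = (11/32, 21/32), H(Y) = 0.9284 bits

Joint entropy: H(X,Y) = 2.4275 bits

I(X;Y) = 1.5271 + 0.9284 - 2.4275 = 0.0279 bits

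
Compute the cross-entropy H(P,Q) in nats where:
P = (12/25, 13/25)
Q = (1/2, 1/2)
0.6931 nats

Cross-entropy: H(P,Q) = -Σ p(x) log q(x)

Alternatively: H(P,Q) = H(P) + D_KL(P||Q)
H(P) = 0.6923 nats
D_KL(P||Q) = 0.0008 nats

H(P,Q) = 0.6923 + 0.0008 = 0.6931 nats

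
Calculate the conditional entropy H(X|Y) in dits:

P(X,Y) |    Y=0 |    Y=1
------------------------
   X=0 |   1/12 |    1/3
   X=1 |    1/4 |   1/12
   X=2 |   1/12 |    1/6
0.4141 dits

Using the chain rule: H(X|Y) = H(X,Y) - H(Y)

First, compute H(X,Y) = 0.7090 dits

Marginal P(Y) = (5/12, 7/12)
H(Y) = 0.2950 dits

H(X|Y) = H(X,Y) - H(Y) = 0.7090 - 0.2950 = 0.4141 dits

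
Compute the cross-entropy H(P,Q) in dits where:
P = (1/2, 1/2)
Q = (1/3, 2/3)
0.3266 dits

Cross-entropy: H(P,Q) = -Σ p(x) log q(x)

Alternatively: H(P,Q) = H(P) + D_KL(P||Q)
H(P) = 0.3010 dits
D_KL(P||Q) = 0.0256 dits

H(P,Q) = 0.3010 + 0.0256 = 0.3266 dits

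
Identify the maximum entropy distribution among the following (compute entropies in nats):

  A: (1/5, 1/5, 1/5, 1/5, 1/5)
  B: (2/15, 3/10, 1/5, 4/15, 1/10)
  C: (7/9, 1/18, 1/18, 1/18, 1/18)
A

For a discrete distribution over n outcomes, entropy is maximized by the uniform distribution.

Computing entropies:
H(A) = 1.6094 nats
H(B) = 1.5345 nats
H(C) = 0.8378 nats

The uniform distribution (where all probabilities equal 1/5) achieves the maximum entropy of log_e(5) = 1.6094 nats.

Distribution A has the highest entropy.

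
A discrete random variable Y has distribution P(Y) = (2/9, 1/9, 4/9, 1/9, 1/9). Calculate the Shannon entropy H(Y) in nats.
1.4271 nats

Shannon entropy is H(X) = -Σ p(x) log p(x).

For P = (2/9, 1/9, 4/9, 1/9, 1/9):
H = -2/9 × log_e(2/9) -1/9 × log_e(1/9) -4/9 × log_e(4/9) -1/9 × log_e(1/9) -1/9 × log_e(1/9)
H = 1.4271 nats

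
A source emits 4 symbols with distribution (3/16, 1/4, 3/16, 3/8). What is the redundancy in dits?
0.0192 dits

Redundancy measures how far a source is from maximum entropy:
R = H_max - H(X)

Maximum entropy for 4 symbols: H_max = log_10(4) = 0.6021 dits
Actual entropy: H(X) = 0.5829 dits
Redundancy: R = 0.6021 - 0.5829 = 0.0192 dits

This redundancy represents potential for compression: the source could be compressed by 0.0192 dits per symbol.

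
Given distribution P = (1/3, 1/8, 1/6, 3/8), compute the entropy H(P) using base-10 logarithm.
0.5614 dits

Shannon entropy is H(X) = -Σ p(x) log p(x).

For P = (1/3, 1/8, 1/6, 3/8):
H = -1/3 × log_10(1/3) -1/8 × log_10(1/8) -1/6 × log_10(1/6) -3/8 × log_10(3/8)
H = 0.5614 dits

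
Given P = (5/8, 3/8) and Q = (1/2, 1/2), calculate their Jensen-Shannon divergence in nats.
0.0080 nats

Jensen-Shannon divergence is:
JSD(P||Q) = 0.5 × D_KL(P||M) + 0.5 × D_KL(Q||M)
where M = 0.5 × (P + Q) is the mixture distribution.

M = 0.5 × (5/8, 3/8) + 0.5 × (1/2, 1/2) = (9/16, 7/16)

D_KL(P||M) = 0.0080 nats
D_KL(Q||M) = 0.0079 nats

JSD(P||Q) = 0.5 × 0.0080 + 0.5 × 0.0079 = 0.0080 nats

Unlike KL divergence, JSD is symmetric and bounded: 0 ≤ JSD ≤ log(2).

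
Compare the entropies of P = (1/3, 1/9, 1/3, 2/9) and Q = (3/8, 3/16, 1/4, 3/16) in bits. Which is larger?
Q

Computing entropies in bits:
H(P) = 1.8911
H(Q) = 1.9363

Distribution Q has higher entropy.

Intuition: The distribution closer to uniform (more spread out) has higher entropy.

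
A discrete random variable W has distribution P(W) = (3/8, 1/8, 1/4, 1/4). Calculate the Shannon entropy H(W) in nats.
1.3209 nats

Shannon entropy is H(X) = -Σ p(x) log p(x).

For P = (3/8, 1/8, 1/4, 1/4):
H = -3/8 × log_e(3/8) -1/8 × log_e(1/8) -1/4 × log_e(1/4) -1/4 × log_e(1/4)
H = 1.3209 nats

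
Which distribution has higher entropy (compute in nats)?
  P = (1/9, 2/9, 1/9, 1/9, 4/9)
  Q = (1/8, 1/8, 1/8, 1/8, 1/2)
P

Computing entropies in nats:
H(P) = 1.4271
H(Q) = 1.3863

Distribution P has higher entropy.

Intuition: The distribution closer to uniform (more spread out) has higher entropy.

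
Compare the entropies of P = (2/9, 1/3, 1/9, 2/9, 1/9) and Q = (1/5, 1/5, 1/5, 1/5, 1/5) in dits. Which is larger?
Q

Computing entropies in dits:
H(P) = 0.6614
H(Q) = 0.6990

Distribution Q has higher entropy.

Intuition: The distribution closer to uniform (more spread out) has higher entropy.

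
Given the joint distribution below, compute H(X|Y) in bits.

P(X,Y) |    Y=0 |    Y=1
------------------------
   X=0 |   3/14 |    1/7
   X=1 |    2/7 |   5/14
0.9242 bits

Using the chain rule: H(X|Y) = H(X,Y) - H(Y)

First, compute H(X,Y) = 1.9242 bits

Marginal P(Y) = (1/2, 1/2)
H(Y) = 1.0000 bits

H(X|Y) = H(X,Y) - H(Y) = 1.9242 - 1.0000 = 0.9242 bits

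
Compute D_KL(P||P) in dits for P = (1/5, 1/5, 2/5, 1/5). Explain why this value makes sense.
0.0000 dits

KL divergence satisfies the Gibbs inequality: D_KL(P||Q) ≥ 0 for all distributions P, Q.

D_KL(P||Q) = Σ p(x) log(p(x)/q(x))
Each term is p(x) × log_10(p(x)/p(x)) = p(x) × log_10(1) = 0, so the sum is 0.
D_KL(P||Q) = 0.0000 dits

When P = Q, the KL divergence is exactly 0, as there is no 'divergence' between identical distributions.

This non-negativity is a fundamental property: relative entropy cannot be negative because it measures how different Q is from P.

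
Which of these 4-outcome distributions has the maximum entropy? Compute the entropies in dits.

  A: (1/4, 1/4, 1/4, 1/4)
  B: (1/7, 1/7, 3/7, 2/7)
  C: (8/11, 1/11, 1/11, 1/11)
A

For a discrete distribution over n outcomes, entropy is maximized by the uniform distribution.

Computing entropies:
H(A) = 0.6021 dits
H(B) = 0.5546 dits
H(C) = 0.3846 dits

The uniform distribution (where all probabilities equal 1/4) achieves the maximum entropy of log_10(4) = 0.6021 dits.

Distribution A has the highest entropy.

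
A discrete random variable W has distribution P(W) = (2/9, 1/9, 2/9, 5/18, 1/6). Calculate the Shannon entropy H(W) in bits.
2.2608 bits

Shannon entropy is H(X) = -Σ p(x) log p(x).

For P = (2/9, 1/9, 2/9, 5/18, 1/6):
H = -2/9 × log_2(2/9) -1/9 × log_2(1/9) -2/9 × log_2(2/9) -5/18 × log_2(5/18) -1/6 × log_2(1/6)
H = 2.2608 bits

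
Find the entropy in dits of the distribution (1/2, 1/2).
0.3010 dits

Shannon entropy is H(X) = -Σ p(x) log p(x).

For P = (1/2, 1/2):
H = -1/2 × log_10(1/2) -1/2 × log_10(1/2)
H = 0.3010 dits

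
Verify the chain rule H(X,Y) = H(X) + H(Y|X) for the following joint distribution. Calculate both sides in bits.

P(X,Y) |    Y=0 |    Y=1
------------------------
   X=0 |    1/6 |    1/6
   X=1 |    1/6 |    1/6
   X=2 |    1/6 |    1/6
H(X,Y) = 2.5850, H(X) = 1.5850, H(Y|X) = 1.0000 (all in bits)

Chain rule: H(X,Y) = H(X) + H(Y|X)

Left side — joint entropy directly:
H(X,Y) = -Σ p(x,y) log p(x,y) = 2.5850 bits

Right side — compute H(Y|X) from the conditional distributions:
P(X) = (1/3, 1/3, 1/3), so H(X) = 1.5850 bits
H(Y|X) = Σ_x P(X=x) · H(Y|X=x):
  P(Y|X=0) = (1/2, 1/2), H(Y|X=0) = 1.0000, weight P(X=0) = 1/3
  P(Y|X=1) = (1/2, 1/2), H(Y|X=1) = 1.0000, weight P(X=1) = 1/3
  P(Y|X=2) = (1/2, 1/2), H(Y|X=2) = 1.0000, weight P(X=2) = 1/3
H(Y|X) = 1.0000 bits

H(X) + H(Y|X) = 1.5850 + 1.0000 = 2.5850 bits

Both sides equal 2.5850 bits. ✓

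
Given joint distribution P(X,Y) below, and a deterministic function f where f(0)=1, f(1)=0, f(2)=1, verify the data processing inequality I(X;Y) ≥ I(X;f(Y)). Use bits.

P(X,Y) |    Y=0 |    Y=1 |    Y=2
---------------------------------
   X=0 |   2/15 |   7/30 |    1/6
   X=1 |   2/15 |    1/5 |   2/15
I(X;Y) = 0.0013, I(X;f(Y)) = 0.0001, inequality holds: 0.0013 ≥ 0.0001

Data Processing Inequality: For any Markov chain X → Y → Z, we have I(X;Y) ≥ I(X;Z).

Here Z = f(Y) is a deterministic function of Y, forming X → Y → Z.

Original I(X;Y) = 0.0013 bits

After applying f:
P(X,Z) where Z=f(Y):
- P(X,Z=0) = P(X,Y=1)
- P(X,Z=1) = P(X,Y=0) + P(X,Y=2)

I(X;Z) = I(X;f(Y)) = 0.0001 bits

Verification: 0.0013 ≥ 0.0001 ✓

Information cannot be created by processing; the function f can only lose information about X.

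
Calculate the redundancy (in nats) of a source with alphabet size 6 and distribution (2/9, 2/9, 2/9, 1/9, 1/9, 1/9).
0.0566 nats

Redundancy measures how far a source is from maximum entropy:
R = H_max - H(X)

Maximum entropy for 6 symbols: H_max = log_e(6) = 1.7918 nats
Actual entropy: H(X) = 1.7351 nats
Redundancy: R = 1.7918 - 1.7351 = 0.0566 nats

This redundancy represents potential for compression: the source could be compressed by 0.0566 nats per symbol.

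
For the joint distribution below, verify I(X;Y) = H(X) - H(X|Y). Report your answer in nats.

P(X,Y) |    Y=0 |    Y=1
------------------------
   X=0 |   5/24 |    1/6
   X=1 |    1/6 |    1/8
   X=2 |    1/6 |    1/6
I(X;Y) = 0.0018 nats

Mutual information has multiple equivalent forms:
- I(X;Y) = H(X) - H(X|Y)
- I(X;Y) = H(Y) - H(Y|X)
- I(X;Y) = H(X) + H(Y) - H(X,Y)

Computing all quantities:
H(X) = 1.0934, H(Y) = 0.6897, H(X,Y) = 1.7812
H(X|Y) = 1.0916, H(Y|X) = 0.6878

Verification:
H(X) - H(X|Y) = 1.0934 - 1.0916 = 0.0018
H(Y) - H(Y|X) = 0.6897 - 0.6878 = 0.0018
H(X) + H(Y) - H(X,Y) = 1.0934 + 0.6897 - 1.7812 = 0.0018

All forms give I(X;Y) = 0.0018 nats. ✓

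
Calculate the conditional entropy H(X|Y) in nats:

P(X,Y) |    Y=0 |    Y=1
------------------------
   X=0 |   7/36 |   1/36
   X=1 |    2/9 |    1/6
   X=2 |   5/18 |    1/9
1.0353 nats

Using the chain rule: H(X|Y) = H(X,Y) - H(Y)

First, compute H(X,Y) = 1.6508 nats

Marginal P(Y) = (25/36, 11/36)
H(Y) = 0.6155 nats

H(X|Y) = H(X,Y) - H(Y) = 1.6508 - 0.6155 = 1.0353 nats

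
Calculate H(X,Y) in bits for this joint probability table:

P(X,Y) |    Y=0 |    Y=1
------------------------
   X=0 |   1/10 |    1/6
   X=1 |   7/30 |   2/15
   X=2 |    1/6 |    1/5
2.5357 bits

Joint entropy is H(X,Y) = -Σ_{x,y} p(x,y) log p(x,y).

Summing over all non-zero entries:
H(X,Y) = -[1/10·log_2(1/10) + 1/6·log_2(1/6) + 7/30·log_2(7/30) + 2/15·log_2(2/15) + 1/6·log_2(1/6) + 1/5·log_2(1/5)]
H(X,Y) = 2.5357 bits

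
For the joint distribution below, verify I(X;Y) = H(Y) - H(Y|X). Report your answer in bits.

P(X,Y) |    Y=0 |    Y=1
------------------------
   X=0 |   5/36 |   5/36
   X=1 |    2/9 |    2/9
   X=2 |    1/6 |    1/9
I(X;Y) = 0.0058 bits

Mutual information has multiple equivalent forms:
- I(X;Y) = H(X) - H(X|Y)
- I(X;Y) = H(Y) - H(Y|X)
- I(X;Y) = H(X) + H(Y) - H(X,Y)

Computing all quantities:
H(X) = 1.5466, H(Y) = 0.9978, H(X,Y) = 2.5386
H(X|Y) = 1.5408, H(Y|X) = 0.9919

Verification:
H(X) - H(X|Y) = 1.5466 - 1.5408 = 0.0058
H(Y) - H(Y|X) = 0.9978 - 0.9919 = 0.0058
H(X) + H(Y) - H(X,Y) = 1.5466 + 0.9978 - 2.5386 = 0.0058

All forms give I(X;Y) = 0.0058 bits. ✓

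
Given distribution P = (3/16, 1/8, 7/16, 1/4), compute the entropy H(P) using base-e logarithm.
1.2820 nats

Shannon entropy is H(X) = -Σ p(x) log p(x).

For P = (3/16, 1/8, 7/16, 1/4):
H = -3/16 × log_e(3/16) -1/8 × log_e(1/8) -7/16 × log_e(7/16) -1/4 × log_e(1/4)
H = 1.2820 nats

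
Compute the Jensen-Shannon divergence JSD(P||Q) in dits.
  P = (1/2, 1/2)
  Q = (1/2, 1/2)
0.0000 dits

Jensen-Shannon divergence is:
JSD(P||Q) = 0.5 × D_KL(P||M) + 0.5 × D_KL(Q||M)
where M = 0.5 × (P + Q) is the mixture distribution.

M = 0.5 × (1/2, 1/2) + 0.5 × (1/2, 1/2) = (1/2, 1/2)

D_KL(P||M) = 0.0000 dits
D_KL(Q||M) = 0.0000 dits

JSD(P||Q) = 0.5 × 0.0000 + 0.5 × 0.0000 = 0.0000 dits

Unlike KL divergence, JSD is symmetric and bounded: 0 ≤ JSD ≤ log(2).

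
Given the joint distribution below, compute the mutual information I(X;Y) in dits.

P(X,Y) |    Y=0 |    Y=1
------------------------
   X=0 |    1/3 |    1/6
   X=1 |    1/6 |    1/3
0.0246 dits

Mutual information: I(X;Y) = H(X) + H(Y) - H(X,Y)

Marginals:
P(X) = (1/2, 1/2), H(X) = 0.3010 dits
P(Y) = (1/2, 1/2), H(Y) = 0.3010 dits

Joint entropy: H(X,Y) = 0.5775 dits

I(X;Y) = 0.3010 + 0.3010 - 0.5775 = 0.0246 dits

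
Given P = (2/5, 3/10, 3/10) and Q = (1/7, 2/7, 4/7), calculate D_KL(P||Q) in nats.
0.2332 nats

KL divergence: D_KL(P||Q) = Σ p(x) log(p(x)/q(x))

Computing term by term:
  x=0: 2/5 × log_e[(2/5)/(1/7)] = 2/5 × 1.0296 = 0.4118
  x=1: 3/10 × log_e[(3/10)/(2/7)] = 3/10 × 0.0488 = 0.0146
  x=2: 3/10 × log_e[(3/10)/(4/7)] = 3/10 × -0.6444 = -0.1933

D_KL(P||Q) = 0.2332 nats

Note: KL divergence is always non-negative and equals 0 iff P = Q.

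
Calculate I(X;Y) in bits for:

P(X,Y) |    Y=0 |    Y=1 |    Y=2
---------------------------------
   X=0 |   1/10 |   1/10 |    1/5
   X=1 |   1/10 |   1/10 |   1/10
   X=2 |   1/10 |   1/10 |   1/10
0.0200 bits

Mutual information: I(X;Y) = H(X) + H(Y) - H(X,Y)

Marginals:
P(X) = (2/5, 3/10, 3/10), H(X) = 1.5710 bits
P(Y) = (3/10, 3/10, 2/5), H(Y) = 1.5710 bits

Joint entropy: H(X,Y) = 3.1219 bits

I(X;Y) = 1.5710 + 1.5710 - 3.1219 = 0.0200 bits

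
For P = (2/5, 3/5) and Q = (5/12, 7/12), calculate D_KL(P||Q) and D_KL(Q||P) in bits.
D_KL(P||Q) = 0.0008, D_KL(Q||P) = 0.0008

KL divergence is not symmetric: D_KL(P||Q) ≠ D_KL(Q||P) in general.

D_KL(P||Q) = 0.0008 bits
D_KL(Q||P) = 0.0008 bits

In this case they happen to be equal (to 4 decimal places).

This asymmetry is why KL divergence is not a true distance metric.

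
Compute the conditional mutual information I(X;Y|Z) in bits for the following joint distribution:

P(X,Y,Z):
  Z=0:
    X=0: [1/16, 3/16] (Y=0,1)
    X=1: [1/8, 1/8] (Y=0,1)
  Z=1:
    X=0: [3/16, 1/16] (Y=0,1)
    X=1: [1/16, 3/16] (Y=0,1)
0.1188 bits

Conditional mutual information: I(X;Y|Z) = H(X|Z) + H(Y|Z) - H(X,Y|Z)

H(Z) = 1.0000
H(X,Z) = 2.0000 → H(X|Z) = 1.0000
H(Y,Z) = 1.9772 → H(Y|Z) = 0.9772
H(X,Y,Z) = 2.8585 → H(X,Y|Z) = 1.8585

I(X;Y|Z) = 1.0000 + 0.9772 - 1.8585 = 0.1188 bits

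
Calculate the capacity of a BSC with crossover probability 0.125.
0.4564 bits

For a binary symmetric channel (BSC) with error probability p:
Capacity C = 1 - H(p) bits per symbol

where H(p) = -p log₂(p) - (1-p) log₂(1-p) is the binary entropy function.

H(0.125) = 0.5436 bits
C = 1 - 0.5436 = 0.4564 bits per symbol

This means we can reliably transmit up to 0.4564 bits of information per channel use.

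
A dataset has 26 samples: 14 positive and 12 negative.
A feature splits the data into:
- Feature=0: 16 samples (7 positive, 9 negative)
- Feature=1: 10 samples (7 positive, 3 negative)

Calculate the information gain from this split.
0.0483 bits

Information Gain = H(Y) - H(Y|Feature)

Before split:
P(positive) = 14/26 = 0.5385
H(Y) = 0.9957 bits

After split:
Feature=0: H = 0.9887 bits (weight = 16/26)
Feature=1: H = 0.8813 bits (weight = 10/26)
H(Y|Feature) = (16/26)×0.9887 + (10/26)×0.8813 = 0.9474 bits

Information Gain = 0.9957 - 0.9474 = 0.0483 bits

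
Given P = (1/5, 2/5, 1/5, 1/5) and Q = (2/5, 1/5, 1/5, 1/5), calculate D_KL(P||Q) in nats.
0.1386 nats

KL divergence: D_KL(P||Q) = Σ p(x) log(p(x)/q(x))

Computing term by term:
  x=0: 1/5 × log_e[(1/5)/(2/5)] = 1/5 × -0.6931 = -0.1386
  x=1: 2/5 × log_e[(2/5)/(1/5)] = 2/5 × 0.6931 = 0.2773
  x=2: 1/5 × log_e[(1/5)/(1/5)] = 1/5 × 0.0000 = 0.0000
  x=3: 1/5 × log_e[(1/5)/(1/5)] = 1/5 × 0.0000 = 0.0000

D_KL(P||Q) = 0.1386 nats

Note: KL divergence is always non-negative and equals 0 iff P = Q.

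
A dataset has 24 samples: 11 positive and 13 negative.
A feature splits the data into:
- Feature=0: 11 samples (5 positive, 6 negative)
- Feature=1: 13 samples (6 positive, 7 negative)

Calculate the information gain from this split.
0.0000 bits

Information Gain = H(Y) - H(Y|Feature)

Before split:
P(positive) = 11/24 = 0.4583
H(Y) = 0.9950 bits

After split:
Feature=0: H = 0.9940 bits (weight = 11/24)
Feature=1: H = 0.9957 bits (weight = 13/24)
H(Y|Feature) = (11/24)×0.9940 + (13/24)×0.9957 = 0.9949 bits

Information Gain = 0.9950 - 0.9949 = 0.0000 bits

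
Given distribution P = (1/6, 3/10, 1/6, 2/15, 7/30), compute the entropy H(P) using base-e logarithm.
1.5667 nats

Shannon entropy is H(X) = -Σ p(x) log p(x).

For P = (1/6, 3/10, 1/6, 2/15, 7/30):
H = -1/6 × log_e(1/6) -3/10 × log_e(3/10) -1/6 × log_e(1/6) -2/15 × log_e(2/15) -7/30 × log_e(7/30)
H = 1.5667 nats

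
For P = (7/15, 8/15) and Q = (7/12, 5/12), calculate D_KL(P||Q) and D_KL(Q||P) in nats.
D_KL(P||Q) = 0.0275, D_KL(Q||P) = 0.0273

KL divergence is not symmetric: D_KL(P||Q) ≠ D_KL(Q||P) in general.

D_KL(P||Q) = 0.0275 nats
D_KL(Q||P) = 0.0273 nats

No, they are not equal!

This asymmetry is why KL divergence is not a true distance metric.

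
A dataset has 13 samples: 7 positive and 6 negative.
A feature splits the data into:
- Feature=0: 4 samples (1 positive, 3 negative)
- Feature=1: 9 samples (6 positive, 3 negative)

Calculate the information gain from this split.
0.1104 bits

Information Gain = H(Y) - H(Y|Feature)

Before split:
P(positive) = 7/13 = 0.5385
H(Y) = 0.9957 bits

After split:
Feature=0: H = 0.8113 bits (weight = 4/13)
Feature=1: H = 0.9183 bits (weight = 9/13)
H(Y|Feature) = (4/13)×0.8113 + (9/13)×0.9183 = 0.8854 bits

Information Gain = 0.9957 - 0.8854 = 0.1104 bits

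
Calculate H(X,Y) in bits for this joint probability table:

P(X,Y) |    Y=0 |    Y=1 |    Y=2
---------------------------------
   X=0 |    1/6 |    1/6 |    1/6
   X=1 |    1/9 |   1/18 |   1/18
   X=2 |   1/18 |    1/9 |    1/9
3.0441 bits

Joint entropy is H(X,Y) = -Σ_{x,y} p(x,y) log p(x,y).

Summing over all non-zero entries:
H(X,Y) = -[1/6·log_2(1/6) + 1/6·log_2(1/6) + 1/6·log_2(1/6) + 1/9·log_2(1/9) + 1/18·log_2(1/18) + 1/18·log_2(1/18) + 1/18·log_2(1/18) + 1/9·log_2(1/9) + 1/9·log_2(1/9)]
H(X,Y) = 3.0441 bits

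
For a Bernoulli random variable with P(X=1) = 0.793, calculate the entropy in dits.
0.2215 dits

The binary entropy function is:
H(p) = -p log(p) - (1-p) log(1-p)

H(0.793) = -0.793 × log_10(0.793) - 0.207 × log_10(0.207)
H(0.793) = 0.2215 dits

Note: Binary entropy is maximized at p=0.5 (H=1 bit) and minimized at p=0 or p=1 (H=0).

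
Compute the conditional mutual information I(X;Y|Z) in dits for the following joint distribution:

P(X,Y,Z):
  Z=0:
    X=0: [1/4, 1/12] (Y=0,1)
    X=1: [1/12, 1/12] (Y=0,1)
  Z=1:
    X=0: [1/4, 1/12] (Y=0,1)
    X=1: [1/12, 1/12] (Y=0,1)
0.0133 dits

Conditional mutual information: I(X;Y|Z) = H(X|Z) + H(Y|Z) - H(X,Y|Z)

H(Z) = 0.3010
H(X,Z) = 0.5775 → H(X|Z) = 0.2764
H(Y,Z) = 0.5775 → H(Y|Z) = 0.2764
H(X,Y,Z) = 0.8406 → H(X,Y|Z) = 0.5396

I(X;Y|Z) = 0.2764 + 0.2764 - 0.5396 = 0.0133 dits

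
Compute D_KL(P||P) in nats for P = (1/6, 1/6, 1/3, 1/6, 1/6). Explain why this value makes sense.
0.0000 nats

KL divergence satisfies the Gibbs inequality: D_KL(P||Q) ≥ 0 for all distributions P, Q.

D_KL(P||Q) = Σ p(x) log(p(x)/q(x))
Each term is p(x) × log_e(p(x)/p(x)) = p(x) × log_e(1) = 0, so the sum is 0.
D_KL(P||Q) = 0.0000 nats

When P = Q, the KL divergence is exactly 0, as there is no 'divergence' between identical distributions.

This non-negativity is a fundamental property: relative entropy cannot be negative because it measures how different Q is from P.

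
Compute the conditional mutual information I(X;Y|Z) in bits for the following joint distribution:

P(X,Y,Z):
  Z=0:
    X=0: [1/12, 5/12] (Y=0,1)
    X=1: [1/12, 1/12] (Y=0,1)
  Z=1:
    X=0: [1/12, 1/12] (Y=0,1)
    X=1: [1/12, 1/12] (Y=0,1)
0.0492 bits

Conditional mutual information: I(X;Y|Z) = H(X|Z) + H(Y|Z) - H(X,Y|Z)

H(Z) = 0.9183
H(X,Z) = 1.7925 → H(X|Z) = 0.8742
H(Y,Z) = 1.7925 → H(Y|Z) = 0.8742
H(X,Y,Z) = 2.6175 → H(X,Y|Z) = 1.6992

I(X;Y|Z) = 0.8742 + 0.8742 - 1.6992 = 0.0492 bits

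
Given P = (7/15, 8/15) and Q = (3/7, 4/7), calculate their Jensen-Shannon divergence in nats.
0.0007 nats

Jensen-Shannon divergence is:
JSD(P||Q) = 0.5 × D_KL(P||M) + 0.5 × D_KL(Q||M)
where M = 0.5 × (P + Q) is the mixture distribution.

M = 0.5 × (7/15, 8/15) + 0.5 × (3/7, 4/7) = (0.447619, 0.552381)

D_KL(P||M) = 0.0007 nats
D_KL(Q||M) = 0.0007 nats

JSD(P||Q) = 0.5 × 0.0007 + 0.5 × 0.0007 = 0.0007 nats

Unlike KL divergence, JSD is symmetric and bounded: 0 ≤ JSD ≤ log(2).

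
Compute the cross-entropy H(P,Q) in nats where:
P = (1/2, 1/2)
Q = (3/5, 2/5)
0.7136 nats

Cross-entropy: H(P,Q) = -Σ p(x) log q(x)

Alternatively: H(P,Q) = H(P) + D_KL(P||Q)
H(P) = 0.6931 nats
D_KL(P||Q) = 0.0204 nats

H(P,Q) = 0.6931 + 0.0204 = 0.7136 nats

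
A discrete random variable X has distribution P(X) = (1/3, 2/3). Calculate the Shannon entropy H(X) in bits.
0.9183 bits

Shannon entropy is H(X) = -Σ p(x) log p(x).

For P = (1/3, 2/3):
H = -1/3 × log_2(1/3) -2/3 × log_2(2/3)
H = 0.9183 bits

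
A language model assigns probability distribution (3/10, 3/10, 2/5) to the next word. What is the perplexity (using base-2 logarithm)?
2.9710

Perplexity is 2^H (or exp(H) for natural log).

First, H = -Σ p log p = 1.5710 bits
Perplexity = 2^1.5710 = 2.9710

Interpretation: The model's uncertainty is equivalent to choosing uniformly among 3.0 options.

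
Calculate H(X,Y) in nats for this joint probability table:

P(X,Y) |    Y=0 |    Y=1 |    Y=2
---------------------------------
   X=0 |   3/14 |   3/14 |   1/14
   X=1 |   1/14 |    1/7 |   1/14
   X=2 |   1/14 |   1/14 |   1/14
2.0692 nats

Joint entropy is H(X,Y) = -Σ_{x,y} p(x,y) log p(x,y).

Summing over all non-zero entries:
H(X,Y) = -[3/14·log_e(3/14) + 3/14·log_e(3/14) + 1/14·log_e(1/14) + 1/14·log_e(1/14) + 1/7·log_e(1/7) + 1/14·log_e(1/14) + 1/14·log_e(1/14) + 1/14·log_e(1/14) + 1/14·log_e(1/14)]
H(X,Y) = 2.0692 nats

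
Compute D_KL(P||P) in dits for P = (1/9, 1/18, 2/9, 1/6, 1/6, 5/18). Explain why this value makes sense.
0.0000 dits

KL divergence satisfies the Gibbs inequality: D_KL(P||Q) ≥ 0 for all distributions P, Q.

D_KL(P||Q) = Σ p(x) log(p(x)/q(x))
Each term is p(x) × log_10(p(x)/p(x)) = p(x) × log_10(1) = 0, so the sum is 0.
D_KL(P||Q) = 0.0000 dits

When P = Q, the KL divergence is exactly 0, as there is no 'divergence' between identical distributions.

This non-negativity is a fundamental property: relative entropy cannot be negative because it measures how different Q is from P.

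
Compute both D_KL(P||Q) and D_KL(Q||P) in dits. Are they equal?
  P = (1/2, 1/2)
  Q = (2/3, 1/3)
D_KL(P||Q) = 0.0256, D_KL(Q||P) = 0.0246

KL divergence is not symmetric: D_KL(P||Q) ≠ D_KL(Q||P) in general.

D_KL(P||Q) = 0.0256 dits
D_KL(Q||P) = 0.0246 dits

No, they are not equal!

This asymmetry is why KL divergence is not a true distance metric.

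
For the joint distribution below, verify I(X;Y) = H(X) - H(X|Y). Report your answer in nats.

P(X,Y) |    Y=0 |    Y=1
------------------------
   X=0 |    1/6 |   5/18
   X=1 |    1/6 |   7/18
I(X;Y) = 0.0031 nats

Mutual information has multiple equivalent forms:
- I(X;Y) = H(X) - H(X|Y)
- I(X;Y) = H(Y) - H(Y|X)
- I(X;Y) = H(X) + H(Y) - H(X,Y)

Computing all quantities:
H(X) = 0.6870, H(Y) = 0.6365, H(X,Y) = 1.3204
H(X|Y) = 0.6838, H(Y|X) = 0.6334

Verification:
H(X) - H(X|Y) = 0.6870 - 0.6838 = 0.0031
H(Y) - H(Y|X) = 0.6365 - 0.6334 = 0.0031
H(X) + H(Y) - H(X,Y) = 0.6870 + 0.6365 - 1.3204 = 0.0031

All forms give I(X;Y) = 0.0031 nats. ✓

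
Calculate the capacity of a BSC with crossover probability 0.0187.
0.8659 bits

For a binary symmetric channel (BSC) with error probability p:
Capacity C = 1 - H(p) bits per symbol

where H(p) = -p log₂(p) - (1-p) log₂(1-p) is the binary entropy function.

H(0.0187) = 0.1341 bits
C = 1 - 0.1341 = 0.8659 bits per symbol

This means we can reliably transmit up to 0.8659 bits of information per channel use.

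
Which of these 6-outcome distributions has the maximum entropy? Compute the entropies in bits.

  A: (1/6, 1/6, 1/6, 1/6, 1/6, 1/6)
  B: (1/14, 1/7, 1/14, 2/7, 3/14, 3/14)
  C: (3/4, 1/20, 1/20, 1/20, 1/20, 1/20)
A

For a discrete distribution over n outcomes, entropy is maximized by the uniform distribution.

Computing entropies:
H(A) = 2.5850 bits
H(B) = 2.4138 bits
H(C) = 1.3918 bits

The uniform distribution (where all probabilities equal 1/6) achieves the maximum entropy of log_2(6) = 2.5850 bits.

Distribution A has the highest entropy.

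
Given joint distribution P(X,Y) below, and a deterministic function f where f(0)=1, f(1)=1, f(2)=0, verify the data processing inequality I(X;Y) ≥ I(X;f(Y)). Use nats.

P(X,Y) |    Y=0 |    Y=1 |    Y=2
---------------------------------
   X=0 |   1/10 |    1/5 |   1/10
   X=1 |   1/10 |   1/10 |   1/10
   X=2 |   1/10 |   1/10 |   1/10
I(X;Y) = 0.0138, I(X;f(Y)) = 0.0040, inequality holds: 0.0138 ≥ 0.0040

Data Processing Inequality: For any Markov chain X → Y → Z, we have I(X;Y) ≥ I(X;Z).

Here Z = f(Y) is a deterministic function of Y, forming X → Y → Z.

Original I(X;Y) = 0.0138 nats

After applying f:
P(X,Z) where Z=f(Y):
- P(X,Z=0) = P(X,Y=2)
- P(X,Z=1) = P(X,Y=0) + P(X,Y=1)

I(X;Z) = I(X;f(Y)) = 0.0040 nats

Verification: 0.0138 ≥ 0.0040 ✓

Information cannot be created by processing; the function f can only lose information about X.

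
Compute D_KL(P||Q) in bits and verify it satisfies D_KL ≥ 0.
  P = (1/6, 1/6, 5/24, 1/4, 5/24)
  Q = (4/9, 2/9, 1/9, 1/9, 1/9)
0.3653 bits

KL divergence satisfies the Gibbs inequality: D_KL(P||Q) ≥ 0 for all distributions P, Q.

D_KL(P||Q) = Σ p(x) log(p(x)/q(x))
Term by term:
  x=0: 1/6 × log_2[(1/6)/(4/9)] = -0.2358
  x=1: 1/6 × log_2[(1/6)/(2/9)] = -0.0692
  x=2: 5/24 × log_2[(5/24)/(1/9)] = 0.1889
  x=3: 1/4 × log_2[(1/4)/(1/9)] = 0.2925
  x=4: 5/24 × log_2[(5/24)/(1/9)] = 0.1889
D_KL(P||Q) = 0.3653 bits

D_KL(P||Q) = 0.3653 ≥ 0 ✓

This non-negativity is a fundamental property: relative entropy cannot be negative because it measures how different Q is from P.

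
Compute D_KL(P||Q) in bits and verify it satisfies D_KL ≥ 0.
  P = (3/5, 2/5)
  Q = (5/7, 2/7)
0.0432 bits

KL divergence satisfies the Gibbs inequality: D_KL(P||Q) ≥ 0 for all distributions P, Q.

D_KL(P||Q) = Σ p(x) log(p(x)/q(x))
Term by term:
  x=0: 3/5 × log_2[(3/5)/(5/7)] = -0.1509
  x=1: 2/5 × log_2[(2/5)/(2/7)] = 0.1942
D_KL(P||Q) = 0.0432 bits

D_KL(P||Q) = 0.0432 ≥ 0 ✓

This non-negativity is a fundamental property: relative entropy cannot be negative because it measures how different Q is from P.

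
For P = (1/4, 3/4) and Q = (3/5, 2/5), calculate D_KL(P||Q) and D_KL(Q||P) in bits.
D_KL(P||Q) = 0.3644, D_KL(Q||P) = 0.3951

KL divergence is not symmetric: D_KL(P||Q) ≠ D_KL(Q||P) in general.

D_KL(P||Q) = 0.3644 bits
D_KL(Q||P) = 0.3951 bits

No, they are not equal!

This asymmetry is why KL divergence is not a true distance metric.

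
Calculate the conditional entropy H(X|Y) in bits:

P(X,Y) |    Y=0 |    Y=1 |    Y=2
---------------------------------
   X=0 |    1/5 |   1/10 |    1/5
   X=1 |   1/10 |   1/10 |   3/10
0.9610 bits

Using the chain rule: H(X|Y) = H(X,Y) - H(Y)

First, compute H(X,Y) = 2.4464 bits

Marginal P(Y) = (3/10, 1/5, 1/2)
H(Y) = 1.4855 bits

H(X|Y) = H(X,Y) - H(Y) = 2.4464 - 1.4855 = 0.9610 bits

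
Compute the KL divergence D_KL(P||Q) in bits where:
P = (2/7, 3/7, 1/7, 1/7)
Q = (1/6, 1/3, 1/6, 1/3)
0.1712 bits

KL divergence: D_KL(P||Q) = Σ p(x) log(p(x)/q(x))

Computing term by term:
  x=0: 2/7 × log_2[(2/7)/(1/6)] = 2/7 × 0.7776 = 0.2222
  x=1: 3/7 × log_2[(3/7)/(1/3)] = 3/7 × 0.3626 = 0.1554
  x=2: 1/7 × log_2[(1/7)/(1/6)] = 1/7 × -0.2224 = -0.0318
  x=3: 1/7 × log_2[(1/7)/(1/3)] = 1/7 × -1.2224 = -0.1746

D_KL(P||Q) = 0.1712 bits

Note: KL divergence is always non-negative and equals 0 iff P = Q.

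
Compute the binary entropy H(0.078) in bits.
0.3951 bits

The binary entropy function is:
H(p) = -p log(p) - (1-p) log(1-p)

H(0.078) = -0.078 × log_2(0.078) - 0.922 × log_2(0.922)
H(0.078) = 0.3951 bits

Note: Binary entropy is maximized at p=0.5 (H=1 bit) and minimized at p=0 or p=1 (H=0).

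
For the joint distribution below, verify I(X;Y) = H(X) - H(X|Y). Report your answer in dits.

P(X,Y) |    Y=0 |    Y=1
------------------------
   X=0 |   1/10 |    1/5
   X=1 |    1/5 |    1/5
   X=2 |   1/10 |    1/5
I(X;Y) = 0.0060 dits

Mutual information has multiple equivalent forms:
- I(X;Y) = H(X) - H(X|Y)
- I(X;Y) = H(Y) - H(Y|X)
- I(X;Y) = H(X) + H(Y) - H(X,Y)

Computing all quantities:
H(X) = 0.4729, H(Y) = 0.2923, H(X,Y) = 0.7592
H(X|Y) = 0.4669, H(Y|X) = 0.2863

Verification:
H(X) - H(X|Y) = 0.4729 - 0.4669 = 0.0060
H(Y) - H(Y|X) = 0.2923 - 0.2863 = 0.0060
H(X) + H(Y) - H(X,Y) = 0.4729 + 0.2923 - 0.7592 = 0.0060

All forms give I(X;Y) = 0.0060 dits. ✓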